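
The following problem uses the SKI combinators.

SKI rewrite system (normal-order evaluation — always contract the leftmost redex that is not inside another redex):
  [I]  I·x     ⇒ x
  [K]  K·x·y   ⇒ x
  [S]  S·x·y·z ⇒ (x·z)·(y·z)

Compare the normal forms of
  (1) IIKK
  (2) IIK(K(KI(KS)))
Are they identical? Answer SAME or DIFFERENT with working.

Term A:
  start: IIKK
  step 1: IKK
  step 2: KK

Term B:
  start: IIK(K(KI(KS)))
  step 1: IK(K(KI(KS)))
  step 2: K(K(KI(KS)))
  step 3: K(KI)

Answer: DIFFERENT — A ⇓ KK, B ⇓ K(KI)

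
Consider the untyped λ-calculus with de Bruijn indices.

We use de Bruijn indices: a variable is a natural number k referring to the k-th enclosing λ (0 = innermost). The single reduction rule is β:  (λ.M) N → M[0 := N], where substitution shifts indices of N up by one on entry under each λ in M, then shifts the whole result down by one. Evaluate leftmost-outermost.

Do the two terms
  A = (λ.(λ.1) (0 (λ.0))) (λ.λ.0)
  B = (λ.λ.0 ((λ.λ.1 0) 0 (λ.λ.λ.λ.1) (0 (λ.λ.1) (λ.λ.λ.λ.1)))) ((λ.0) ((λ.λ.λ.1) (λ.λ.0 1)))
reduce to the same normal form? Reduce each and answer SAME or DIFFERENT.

Answer: DIFFERENT — A ⇓ λ.λ.0, B ⇓ λ.0 (0 (λ.λ.λ.λ.1) (0 (λ.λ.1) (λ.λ.λ.λ.1)))

Working:
Term A:
  start: (λ.(λ.1) (0 (λ.0))) (λ.λ.0)
  step 1: (λ.λ.λ.0) ((λ.λ.0) (λ.0))
  step 2: λ.λ.0

Term B:
  start: (λ.λ.0 ((λ.λ.1 0) 0 (λ.λ.λ.λ.1) (0 (λ.λ.1) (λ.λ.λ.λ.1)))) ((λ.0) ((λ.λ.λ.1) (λ.λ.0 1)))
  step 1: λ.0 ((λ.λ.1 0) 0 (λ.λ.λ.λ.1) (0 (λ.λ.1) (λ.λ.λ.λ.1)))
  step 2: λ.0 ((λ.1 0) (λ.λ.λ.λ.1) (0 (λ.λ.1) (λ.λ.λ.λ.1)))
  step 3: λ.0 (0 (λ.λ.λ.λ.1) (0 (λ.λ.1) (λ.λ.λ.λ.1)))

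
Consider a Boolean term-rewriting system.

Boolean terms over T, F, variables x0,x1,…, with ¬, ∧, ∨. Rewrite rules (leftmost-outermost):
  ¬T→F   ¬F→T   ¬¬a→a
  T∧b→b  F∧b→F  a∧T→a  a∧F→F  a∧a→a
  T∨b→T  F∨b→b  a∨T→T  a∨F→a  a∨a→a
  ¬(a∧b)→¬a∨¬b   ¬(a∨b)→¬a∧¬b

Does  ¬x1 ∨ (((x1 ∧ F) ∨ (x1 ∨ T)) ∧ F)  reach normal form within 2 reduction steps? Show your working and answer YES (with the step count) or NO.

  start: ¬x1 ∨ (((x1 ∧ F) ∨ (x1 ∨ T)) ∧ F)
  →1  ¬x1 ∨ F
  →2  ¬x1

Answer: YES — reaches normal form ¬x1 in 2 ≤ 2 steps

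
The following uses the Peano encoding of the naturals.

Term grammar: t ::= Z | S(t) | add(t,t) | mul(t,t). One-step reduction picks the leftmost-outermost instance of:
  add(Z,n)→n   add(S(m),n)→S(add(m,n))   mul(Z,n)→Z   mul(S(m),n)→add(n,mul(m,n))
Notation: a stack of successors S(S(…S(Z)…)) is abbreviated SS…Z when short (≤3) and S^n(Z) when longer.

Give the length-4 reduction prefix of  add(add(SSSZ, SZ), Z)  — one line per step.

  start: add(add(SSSZ, SZ), Z)
  →1  add(S(add(SSZ, SZ)), Z)
  →2  S(add(add(SSZ, SZ), Z))
  →3  S(add(S(add(SZ, SZ)), Z))
  →4  S(S(add(add(SZ, SZ), Z)))

Answer: after 4 steps: S(S(add(add(SZ, SZ), Z)))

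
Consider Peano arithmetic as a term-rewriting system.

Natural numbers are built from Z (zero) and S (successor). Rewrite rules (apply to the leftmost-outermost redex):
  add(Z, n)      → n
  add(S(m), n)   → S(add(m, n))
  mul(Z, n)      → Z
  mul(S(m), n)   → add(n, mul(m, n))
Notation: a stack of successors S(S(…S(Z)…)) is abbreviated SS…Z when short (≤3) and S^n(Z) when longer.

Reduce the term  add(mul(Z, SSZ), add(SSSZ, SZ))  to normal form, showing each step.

Answer: normal form = S^4(Z)  (in 6 steps)

Working:
  start: add(mul(Z, SSZ), add(SSSZ, SZ))
  step 1: add(Z, add(SSSZ, SZ))
  step 2: add(SSSZ, SZ)
  step 3: S(add(SSZ, SZ))
  step 4: S(S(add(SZ, SZ)))
  step 5: S(S(S(add(Z, SZ))))
  step 6: S^4(Z)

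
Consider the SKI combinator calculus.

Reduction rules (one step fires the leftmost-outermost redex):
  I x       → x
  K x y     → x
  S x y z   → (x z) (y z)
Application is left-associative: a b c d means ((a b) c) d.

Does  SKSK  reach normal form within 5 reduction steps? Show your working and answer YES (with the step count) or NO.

Answer: YES — reaches normal form K in 2 ≤ 5 steps

Working:
  start: SKSK
  [1] KK(SK)
  [2] K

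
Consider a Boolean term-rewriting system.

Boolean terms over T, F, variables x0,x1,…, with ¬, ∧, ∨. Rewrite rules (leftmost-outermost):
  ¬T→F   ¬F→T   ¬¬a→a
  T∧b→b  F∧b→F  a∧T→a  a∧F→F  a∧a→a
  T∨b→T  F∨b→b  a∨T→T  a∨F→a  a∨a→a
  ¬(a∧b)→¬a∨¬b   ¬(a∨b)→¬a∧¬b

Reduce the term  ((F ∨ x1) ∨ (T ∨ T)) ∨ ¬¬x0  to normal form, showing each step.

  start: ((F ∨ x1) ∨ (T ∨ T)) ∨ ¬¬x0
  →1  (x1 ∨ (T ∨ T)) ∨ ¬¬x0
  →2  (x1 ∨ T) ∨ ¬¬x0
  →3  T ∨ ¬¬x0
  →4  T

Answer: normal form = T  (in 4 steps)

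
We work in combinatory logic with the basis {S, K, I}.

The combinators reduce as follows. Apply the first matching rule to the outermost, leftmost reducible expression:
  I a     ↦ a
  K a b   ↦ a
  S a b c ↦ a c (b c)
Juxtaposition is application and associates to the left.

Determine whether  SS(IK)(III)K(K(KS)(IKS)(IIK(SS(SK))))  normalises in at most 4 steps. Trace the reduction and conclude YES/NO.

  start: SS(IK)(III)K(K(KS)(IKS)(IIK(SS(SK))))
  →1  S(III)(IK(III))K(K(KS)(IKS)(IIK(SS(SK))))
  →2  IIIK(IK(III)K)(K(KS)(IKS)(IIK(SS(SK))))
  →3  IIK(IK(III)K)(K(KS)(IKS)(IIK(SS(SK))))
  →4  IK(IK(III)K)(K(KS)(IKS)(IIK(SS(SK))))

Answer: NO — after 4 steps the term is IK(IK(III)K)(K(KS)(IKS)(IIK(SS(SK)))), not yet normal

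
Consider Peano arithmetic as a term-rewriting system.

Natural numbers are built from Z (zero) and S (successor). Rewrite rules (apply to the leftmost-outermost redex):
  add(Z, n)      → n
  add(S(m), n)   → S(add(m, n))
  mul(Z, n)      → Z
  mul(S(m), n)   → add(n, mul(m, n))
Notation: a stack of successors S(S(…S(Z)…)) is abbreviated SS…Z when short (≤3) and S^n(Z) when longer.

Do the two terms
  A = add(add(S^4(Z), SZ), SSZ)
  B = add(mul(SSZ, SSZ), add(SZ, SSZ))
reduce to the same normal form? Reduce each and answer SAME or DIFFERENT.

Answer: SAME — A ⇓ S^7(Z), B ⇓ S^7(Z)

Derivation:
Term A:
  start: add(add(S^4(Z), SZ), SSZ)
  step 1: add(S(add(SSSZ, SZ)), SSZ)
  step 2: S(add(add(SSSZ, SZ), SSZ))
  step 3: S(add(S(add(SSZ, SZ)), SSZ))
  step 4: S(S(add(add(SSZ, SZ), SSZ)))
  step 5: S(S(add(S(add(SZ, SZ)), SSZ)))
  step 6: S(S(S(add(add(SZ, SZ), SSZ))))
  step 7: S(S(S(add(S(add(Z, SZ)), SSZ))))
  step 8: S(S(S(S(add(add(Z, SZ), SSZ)))))
  step 9: S(S(S(S(add(SZ, SSZ)))))
  step 10: S(S(S(S(S(add(Z, SSZ))))))
  step 11: S^7(Z)

Term B:
  start: add(mul(SSZ, SSZ), add(SZ, SSZ))
  step 1: add(add(SSZ, mul(SZ, SSZ)), add(SZ, SSZ))
  step 2: add(S(add(SZ, mul(SZ, SSZ))), add(SZ, SSZ))
  step 3: S(add(add(SZ, mul(SZ, SSZ)), add(SZ, SSZ)))
  step 4: S(add(S(add(Z, mul(SZ, SSZ))), add(SZ, SSZ)))
  step 5: S(S(add(add(Z, mul(SZ, SSZ)), add(SZ, SSZ))))
  step 6: S(S(add(mul(SZ, SSZ), add(SZ, SSZ))))
  step 7: S(S(add(add(SSZ, mul(Z, SSZ)), add(SZ, SSZ))))
  step 8: S(S(add(S(add(SZ, mul(Z, SSZ))), add(SZ, SSZ))))
  step 9: S(S(S(add(add(SZ, mul(Z, SSZ)), add(SZ, SSZ)))))
  step 10: S(S(S(add(S(add(Z, mul(Z, SSZ))), add(SZ, SSZ)))))
  step 11: S(S(S(S(add(add(Z, mul(Z, SSZ)), add(SZ, SSZ))))))
  step 12: S(S(S(S(add(mul(Z, SSZ), add(SZ, SSZ))))))
  step 13: S(S(S(S(add(Z, add(SZ, SSZ))))))
  step 14: S(S(S(S(add(SZ, SSZ)))))
  step 15: S(S(S(S(S(add(Z, SSZ))))))
  step 16: S^7(Z)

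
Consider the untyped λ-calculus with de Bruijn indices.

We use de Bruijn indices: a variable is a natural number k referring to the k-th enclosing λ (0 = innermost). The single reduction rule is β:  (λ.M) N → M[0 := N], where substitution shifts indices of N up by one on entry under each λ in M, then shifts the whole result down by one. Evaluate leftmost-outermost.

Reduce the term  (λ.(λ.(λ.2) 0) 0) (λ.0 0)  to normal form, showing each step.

  start: (λ.(λ.(λ.2) 0) 0) (λ.0 0)
  [1] (λ.(λ.λ.0 0) 0) (λ.0 0)
  [2] (λ.λ.0 0) (λ.0 0)
  [3] λ.0 0

Answer: normal form = λ.0 0  (in 3 steps)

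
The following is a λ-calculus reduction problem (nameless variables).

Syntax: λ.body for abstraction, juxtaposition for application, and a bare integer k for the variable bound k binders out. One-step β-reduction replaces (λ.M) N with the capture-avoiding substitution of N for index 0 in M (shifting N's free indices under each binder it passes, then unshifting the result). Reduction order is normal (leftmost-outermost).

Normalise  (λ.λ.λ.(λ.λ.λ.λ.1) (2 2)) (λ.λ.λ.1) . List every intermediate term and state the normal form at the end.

Answer: normal form = λ.λ.λ.λ.λ.1  (in 2 steps)

Reduction:
  start: (λ.λ.λ.(λ.λ.λ.λ.1) (2 2)) (λ.λ.λ.1)
  step 1: λ.λ.(λ.λ.λ.λ.1) ((λ.λ.λ.1) (λ.λ.λ.1))
  step 2: λ.λ.λ.λ.λ.1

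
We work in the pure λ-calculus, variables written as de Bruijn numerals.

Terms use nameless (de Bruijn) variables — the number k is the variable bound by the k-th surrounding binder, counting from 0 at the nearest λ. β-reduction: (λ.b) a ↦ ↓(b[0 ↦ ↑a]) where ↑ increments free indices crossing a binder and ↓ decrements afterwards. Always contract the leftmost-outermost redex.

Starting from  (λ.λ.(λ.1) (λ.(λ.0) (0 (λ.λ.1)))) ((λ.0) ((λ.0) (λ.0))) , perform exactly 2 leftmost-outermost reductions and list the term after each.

Answer: after 2 steps: λ.0

Reduction:
  start: (λ.λ.(λ.1) (λ.(λ.0) (0 (λ.λ.1)))) ((λ.0) ((λ.0) (λ.0)))
  [1] λ.(λ.1) (λ.(λ.0) (0 (λ.λ.1)))
  [2] λ.0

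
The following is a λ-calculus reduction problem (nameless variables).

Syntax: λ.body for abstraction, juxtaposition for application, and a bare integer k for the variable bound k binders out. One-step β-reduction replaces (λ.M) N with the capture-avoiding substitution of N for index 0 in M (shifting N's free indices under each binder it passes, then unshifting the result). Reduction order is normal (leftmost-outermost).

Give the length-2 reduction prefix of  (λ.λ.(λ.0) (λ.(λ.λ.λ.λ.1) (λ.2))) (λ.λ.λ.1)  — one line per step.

Answer: after 2 steps: λ.λ.(λ.λ.λ.λ.1) (λ.2)

Working:
  start: (λ.λ.(λ.0) (λ.(λ.λ.λ.λ.1) (λ.2))) (λ.λ.λ.1)
  →1  λ.(λ.0) (λ.(λ.λ.λ.λ.1) (λ.2))
  →2  λ.λ.(λ.λ.λ.λ.1) (λ.2)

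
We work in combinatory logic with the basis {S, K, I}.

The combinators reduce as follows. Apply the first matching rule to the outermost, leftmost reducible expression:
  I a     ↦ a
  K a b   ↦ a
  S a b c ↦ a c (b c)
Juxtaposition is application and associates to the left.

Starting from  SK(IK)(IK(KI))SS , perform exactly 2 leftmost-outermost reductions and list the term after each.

  start: SK(IK)(IK(KI))SS
  step 1: K(IK(KI))(IK(IK(KI)))SS
  step 2: IK(KI)SS

Answer: after 2 steps: IK(KI)SS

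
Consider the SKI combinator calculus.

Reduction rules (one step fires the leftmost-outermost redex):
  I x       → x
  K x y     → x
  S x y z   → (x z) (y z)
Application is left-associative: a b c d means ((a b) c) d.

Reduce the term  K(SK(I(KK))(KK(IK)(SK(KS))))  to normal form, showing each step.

Answer: normal form = K(K(SK(KS)))  (in 3 steps)

Derivation:
  start: K(SK(I(KK))(KK(IK)(SK(KS))))
  →1  K(K(KK(IK)(SK(KS)))(I(KK)(KK(IK)(SK(KS)))))
  →2  K(KK(IK)(SK(KS)))
  →3  K(K(SK(KS)))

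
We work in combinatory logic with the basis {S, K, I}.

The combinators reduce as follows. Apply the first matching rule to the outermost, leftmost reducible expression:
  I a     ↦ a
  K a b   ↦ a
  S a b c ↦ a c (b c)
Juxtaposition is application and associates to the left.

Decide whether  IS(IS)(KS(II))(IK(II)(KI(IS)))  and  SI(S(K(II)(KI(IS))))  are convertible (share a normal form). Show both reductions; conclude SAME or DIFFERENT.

Term A:
  start: IS(IS)(KS(II))(IK(II)(KI(IS)))
  →1  S(IS)(KS(II))(IK(II)(KI(IS)))
  →2  IS(IK(II)(KI(IS)))(KS(II)(IK(II)(KI(IS))))
  →3  S(IK(II)(KI(IS)))(KS(II)(IK(II)(KI(IS))))
  →4  S(K(II)(KI(IS)))(KS(II)(IK(II)(KI(IS))))
  →5  S(II)(KS(II)(IK(II)(KI(IS))))
  →6  SI(KS(II)(IK(II)(KI(IS))))
  →7  SI(S(IK(II)(KI(IS))))
  →8  SI(S(K(II)(KI(IS))))
  →9  SI(S(II))
  →10  SI(SI)

Term B:
  start: SI(S(K(II)(KI(IS))))
  →1  SI(S(II))
  →2  SI(SI)

Answer: SAME — A ⇓ SI(SI), B ⇓ SI(SI)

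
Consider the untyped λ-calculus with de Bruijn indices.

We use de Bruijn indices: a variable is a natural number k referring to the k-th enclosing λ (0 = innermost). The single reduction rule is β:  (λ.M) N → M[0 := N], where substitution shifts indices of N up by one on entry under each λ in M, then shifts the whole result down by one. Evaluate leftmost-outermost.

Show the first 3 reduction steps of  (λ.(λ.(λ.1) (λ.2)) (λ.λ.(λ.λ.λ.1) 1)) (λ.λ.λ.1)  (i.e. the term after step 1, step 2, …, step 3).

  start: (λ.(λ.(λ.1) (λ.2)) (λ.λ.(λ.λ.λ.1) 1)) (λ.λ.λ.1)
  step 1: (λ.(λ.1) (λ.λ.λ.λ.1)) (λ.λ.(λ.λ.λ.1) 1)
  step 2: (λ.λ.λ.(λ.λ.λ.1) 1) (λ.λ.λ.λ.1)
  step 3: λ.λ.(λ.λ.λ.1) 1

Answer: after 3 steps: λ.λ.(λ.λ.λ.1) 1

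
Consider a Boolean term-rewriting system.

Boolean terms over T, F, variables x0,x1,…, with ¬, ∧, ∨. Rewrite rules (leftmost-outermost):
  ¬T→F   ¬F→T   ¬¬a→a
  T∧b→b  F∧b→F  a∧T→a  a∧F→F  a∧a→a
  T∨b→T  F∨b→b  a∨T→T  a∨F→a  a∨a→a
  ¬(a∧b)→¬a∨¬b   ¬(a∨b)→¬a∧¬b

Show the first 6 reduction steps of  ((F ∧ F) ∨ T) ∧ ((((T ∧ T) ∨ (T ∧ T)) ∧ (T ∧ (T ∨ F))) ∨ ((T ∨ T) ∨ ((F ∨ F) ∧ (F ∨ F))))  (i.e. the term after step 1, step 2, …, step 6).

  start: ((F ∧ F) ∨ T) ∧ ((((T ∧ T) ∨ (T ∧ T)) ∧ (T ∧ (T ∨ F))) ∨ ((T ∨ T) ∨ ((F ∨ F) ∧ (F ∨ F))))
  step 1: T ∧ ((((T ∧ T) ∨ (T ∧ T)) ∧ (T ∧ (T ∨ F))) ∨ ((T ∨ T) ∨ ((F ∨ F) ∧ (F ∨ F))))
  step 2: (((T ∧ T) ∨ (T ∧ T)) ∧ (T ∧ (T ∨ F))) ∨ ((T ∨ T) ∨ ((F ∨ F) ∧ (F ∨ F)))
  step 3: ((T ∧ T) ∧ (T ∧ (T ∨ F))) ∨ ((T ∨ T) ∨ ((F ∨ F) ∧ (F ∨ F)))
  step 4: (T ∧ (T ∧ (T ∨ F))) ∨ ((T ∨ T) ∨ ((F ∨ F) ∧ (F ∨ F)))
  step 5: (T ∧ (T ∨ F)) ∨ ((T ∨ T) ∨ ((F ∨ F) ∧ (F ∨ F)))
  step 6: (T ∨ F) ∨ ((T ∨ T) ∨ ((F ∨ F) ∧ (F ∨ F)))

Answer: after 6 steps: (T ∨ F) ∨ ((T ∨ T) ∨ ((F ∨ F) ∧ (F ∨ F)))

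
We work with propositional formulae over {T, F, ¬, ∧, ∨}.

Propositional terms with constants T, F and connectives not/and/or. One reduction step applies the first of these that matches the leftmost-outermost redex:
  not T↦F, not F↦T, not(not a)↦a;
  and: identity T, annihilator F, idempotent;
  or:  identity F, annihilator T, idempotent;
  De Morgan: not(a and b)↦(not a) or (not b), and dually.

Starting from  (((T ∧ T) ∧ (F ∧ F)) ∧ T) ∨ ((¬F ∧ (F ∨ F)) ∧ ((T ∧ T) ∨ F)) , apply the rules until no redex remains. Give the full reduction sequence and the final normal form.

  start: (((T ∧ T) ∧ (F ∧ F)) ∧ T) ∨ ((¬F ∧ (F ∨ F)) ∧ ((T ∧ T) ∨ F))
  →1  ((T ∧ T) ∧ (F ∧ F)) ∨ ((¬F ∧ (F ∨ F)) ∧ ((T ∧ T) ∨ F))
  →2  (T ∧ (F ∧ F)) ∨ ((¬F ∧ (F ∨ F)) ∧ ((T ∧ T) ∨ F))
  →3  (F ∧ F) ∨ ((¬F ∧ (F ∨ F)) ∧ ((T ∧ T) ∨ F))
  →4  F ∨ ((¬F ∧ (F ∨ F)) ∧ ((T ∧ T) ∨ F))
  →5  (¬F ∧ (F ∨ F)) ∧ ((T ∧ T) ∨ F)
  →6  (T ∧ (F ∨ F)) ∧ ((T ∧ T) ∨ F)
  →7  (F ∨ F) ∧ ((T ∧ T) ∨ F)
  →8  F ∧ ((T ∧ T) ∨ F)
  →9  F

Answer: normal form = F  (in 9 steps)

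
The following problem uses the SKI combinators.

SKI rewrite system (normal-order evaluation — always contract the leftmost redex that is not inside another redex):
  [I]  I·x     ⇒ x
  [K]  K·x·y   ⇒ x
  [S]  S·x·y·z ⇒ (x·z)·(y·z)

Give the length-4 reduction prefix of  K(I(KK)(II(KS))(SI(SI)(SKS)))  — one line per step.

Answer: after 4 steps: K(K(SKS(SI(SKS))))

Reduction:
  start: K(I(KK)(II(KS))(SI(SI)(SKS)))
  →1  K(KK(II(KS))(SI(SI)(SKS)))
  →2  K(K(SI(SI)(SKS)))
  →3  K(K(I(SKS)(SI(SKS))))
  →4  K(K(SKS(SI(SKS))))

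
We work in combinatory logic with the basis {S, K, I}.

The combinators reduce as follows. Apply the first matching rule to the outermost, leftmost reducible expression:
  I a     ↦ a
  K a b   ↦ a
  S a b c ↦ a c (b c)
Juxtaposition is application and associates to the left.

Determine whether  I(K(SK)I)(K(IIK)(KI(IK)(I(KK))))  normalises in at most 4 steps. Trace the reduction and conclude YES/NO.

  start: I(K(SK)I)(K(IIK)(KI(IK)(I(KK))))
  [1] K(SK)I(K(IIK)(KI(IK)(I(KK))))
  [2] SK(K(IIK)(KI(IK)(I(KK))))
  [3] SK(IIK)
  [4] SK(IK)

Answer: NO — after 4 steps the term is SK(IK), not yet normal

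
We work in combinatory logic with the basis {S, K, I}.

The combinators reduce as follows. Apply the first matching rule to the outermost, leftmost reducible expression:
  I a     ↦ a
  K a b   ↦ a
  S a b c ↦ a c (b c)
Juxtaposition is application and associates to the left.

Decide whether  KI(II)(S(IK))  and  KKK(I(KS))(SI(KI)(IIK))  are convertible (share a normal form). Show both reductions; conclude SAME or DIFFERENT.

Term A:
  start: KI(II)(S(IK))
  step 1: I(S(IK))
  step 2: S(IK)
  step 3: SK

Term B:
  start: KKK(I(KS))(SI(KI)(IIK))
  step 1: K(I(KS))(SI(KI)(IIK))
  step 2: I(KS)
  step 3: KS

Answer: DIFFERENT — A ⇓ SK, B ⇓ KS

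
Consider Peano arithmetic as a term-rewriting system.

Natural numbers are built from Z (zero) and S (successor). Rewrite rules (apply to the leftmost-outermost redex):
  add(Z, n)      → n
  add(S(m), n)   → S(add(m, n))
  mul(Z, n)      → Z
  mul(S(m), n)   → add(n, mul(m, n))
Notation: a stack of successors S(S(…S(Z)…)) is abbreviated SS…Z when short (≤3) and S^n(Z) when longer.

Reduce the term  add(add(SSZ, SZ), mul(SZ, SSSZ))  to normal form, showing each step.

  start: add(add(SSZ, SZ), mul(SZ, SSSZ))
  →1  add(S(add(SZ, SZ)), mul(SZ, SSSZ))
  →2  S(add(add(SZ, SZ), mul(SZ, SSSZ)))
  →3  S(add(S(add(Z, SZ)), mul(SZ, SSSZ)))
  →4  S(S(add(add(Z, SZ), mul(SZ, SSSZ))))
  →5  S(S(add(SZ, mul(SZ, SSSZ))))
  →6  S(S(S(add(Z, mul(SZ, SSSZ)))))
  →7  S(S(S(mul(SZ, SSSZ))))
  →8  S(S(S(add(SSSZ, mul(Z, SSSZ)))))
  →9  S(S(S(S(add(SSZ, mul(Z, SSSZ))))))
  →10  S(S(S(S(S(add(SZ, mul(Z, SSSZ)))))))
  →11  S(S(S(S(S(S(add(Z, mul(Z, SSSZ))))))))
  →12  S(S(S(S(S(S(mul(Z, SSSZ)))))))
  →13  S^6(Z)

Answer: normal form = S^6(Z)  (in 13 steps)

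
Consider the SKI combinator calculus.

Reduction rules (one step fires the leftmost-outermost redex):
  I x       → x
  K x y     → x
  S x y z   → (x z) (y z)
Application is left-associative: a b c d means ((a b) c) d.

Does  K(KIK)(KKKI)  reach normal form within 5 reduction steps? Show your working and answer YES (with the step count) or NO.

  start: K(KIK)(KKKI)
  →1  KIK
  →2  I

Answer: YES — reaches normal form I in 2 ≤ 5 steps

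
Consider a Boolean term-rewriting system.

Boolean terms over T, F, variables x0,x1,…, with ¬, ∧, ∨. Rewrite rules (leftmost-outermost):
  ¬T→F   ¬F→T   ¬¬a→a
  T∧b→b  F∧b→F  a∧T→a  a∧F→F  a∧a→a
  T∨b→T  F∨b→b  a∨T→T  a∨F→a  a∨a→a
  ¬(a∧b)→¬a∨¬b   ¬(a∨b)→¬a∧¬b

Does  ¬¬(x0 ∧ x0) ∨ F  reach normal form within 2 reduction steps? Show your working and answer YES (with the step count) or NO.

Answer: NO — after 2 steps the term is x0 ∧ x0, not yet normal

Working:
  start: ¬¬(x0 ∧ x0) ∨ F
  →1  ¬¬(x0 ∧ x0)
  →2  x0 ∧ x0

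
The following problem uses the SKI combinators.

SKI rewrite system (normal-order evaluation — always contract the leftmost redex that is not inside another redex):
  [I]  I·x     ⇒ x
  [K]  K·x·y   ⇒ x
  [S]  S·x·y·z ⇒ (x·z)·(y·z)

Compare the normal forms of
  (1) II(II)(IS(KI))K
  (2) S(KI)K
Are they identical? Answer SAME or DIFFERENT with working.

Term A:
  start: II(II)(IS(KI))K
  step 1: I(II)(IS(KI))K
  step 2: II(IS(KI))K
  step 3: I(IS(KI))K
  step 4: IS(KI)K
  step 5: S(KI)K

Term B:
  start: S(KI)K

Answer: SAME — A ⇓ S(KI)K, B ⇓ S(KI)K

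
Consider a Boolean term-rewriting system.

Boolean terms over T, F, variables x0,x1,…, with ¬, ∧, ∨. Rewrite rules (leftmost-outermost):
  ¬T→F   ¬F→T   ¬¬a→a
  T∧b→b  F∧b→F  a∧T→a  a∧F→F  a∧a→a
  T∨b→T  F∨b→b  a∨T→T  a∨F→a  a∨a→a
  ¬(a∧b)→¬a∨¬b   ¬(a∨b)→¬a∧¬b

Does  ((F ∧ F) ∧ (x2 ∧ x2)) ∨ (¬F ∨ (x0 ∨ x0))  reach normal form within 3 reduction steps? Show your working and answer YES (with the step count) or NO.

  start: ((F ∧ F) ∧ (x2 ∧ x2)) ∨ (¬F ∨ (x0 ∨ x0))
  →1  (F ∧ (x2 ∧ x2)) ∨ (¬F ∨ (x0 ∨ x0))
  →2  F ∨ (¬F ∨ (x0 ∨ x0))
  →3  ¬F ∨ (x0 ∨ x0)

Answer: NO — after 3 steps the term is ¬F ∨ (x0 ∨ x0), not yet normal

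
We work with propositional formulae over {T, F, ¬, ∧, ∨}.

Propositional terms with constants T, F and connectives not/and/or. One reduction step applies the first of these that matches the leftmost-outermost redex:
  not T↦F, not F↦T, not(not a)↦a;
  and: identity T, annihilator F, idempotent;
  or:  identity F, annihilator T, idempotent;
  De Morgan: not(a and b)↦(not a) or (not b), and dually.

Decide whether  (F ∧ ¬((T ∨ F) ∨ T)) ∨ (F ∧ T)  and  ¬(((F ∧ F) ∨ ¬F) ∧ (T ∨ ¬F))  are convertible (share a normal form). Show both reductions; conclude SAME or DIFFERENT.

Term A:
  start: (F ∧ ¬((T ∨ F) ∨ T)) ∨ (F ∧ T)
  [1] F ∨ (F ∧ T)
  [2] F ∧ T
  [3] F

Term B:
  start: ¬(((F ∧ F) ∨ ¬F) ∧ (T ∨ ¬F))
  [1] ¬((F ∧ F) ∨ ¬F) ∨ ¬(T ∨ ¬F)
  [2] (¬(F ∧ F) ∧ ¬¬F) ∨ ¬(T ∨ ¬F)
  [3] ((¬F ∨ ¬F) ∧ ¬¬F) ∨ ¬(T ∨ ¬F)
  [4] (¬F ∧ ¬¬F) ∨ ¬(T ∨ ¬F)
  [5] (T ∧ ¬¬F) ∨ ¬(T ∨ ¬F)
  [6] ¬¬F ∨ ¬(T ∨ ¬F)
  [7] F ∨ ¬(T ∨ ¬F)
  [8] ¬(T ∨ ¬F)
  [9] ¬T ∧ ¬¬F
  [10] F ∧ ¬¬F
  [11] F

Answer: SAME — A ⇓ F, B ⇓ F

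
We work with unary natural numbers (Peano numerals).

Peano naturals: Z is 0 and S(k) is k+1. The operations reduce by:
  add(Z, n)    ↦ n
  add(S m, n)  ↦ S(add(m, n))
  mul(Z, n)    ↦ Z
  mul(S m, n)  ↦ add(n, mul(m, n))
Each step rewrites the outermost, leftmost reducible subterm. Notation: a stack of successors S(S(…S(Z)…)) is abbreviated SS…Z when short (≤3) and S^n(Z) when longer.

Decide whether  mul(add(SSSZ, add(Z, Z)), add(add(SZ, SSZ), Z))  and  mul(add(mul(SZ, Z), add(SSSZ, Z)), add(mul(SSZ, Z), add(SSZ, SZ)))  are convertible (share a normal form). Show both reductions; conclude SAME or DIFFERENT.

Answer: SAME — A ⇓ S^9(Z), B ⇓ S^9(Z)

Working:
Term A:
  start: mul(add(SSSZ, add(Z, Z)), add(add(SZ, SSZ), Z))
  [1] mul(S(add(SSZ, add(Z, Z))), add(add(SZ, SSZ), Z))
  [2] add(add(add(SZ, SSZ), Z), mul(add(SSZ, add(Z, Z)), add(add(SZ, SSZ), Z)))
  [3] add(add(S(add(Z, SSZ)), Z), mul(add(SSZ, add(Z, Z)), add(add(SZ, SSZ), Z)))
  [4] add(S(add(add(Z, SSZ), Z)), mul(add(SSZ, add(Z, Z)), add(add(SZ, SSZ), Z)))
  [5] S(add(add(add(Z, SSZ), Z), mul(add(SSZ, add(Z, Z)), add(add(SZ, SSZ), Z))))
  [6] S(add(add(SSZ, Z), mul(add(SSZ, add(Z, Z)), add(add(SZ, SSZ), Z))))
  [7] S(add(S(add(SZ, Z)), mul(add(SSZ, add(Z, Z)), add(add(SZ, SSZ), Z))))
  [8] S(S(add(add(SZ, Z), mul(add(SSZ, add(Z, Z)), add(add(SZ, SSZ), Z)))))
  [9] S(S(add(S(add(Z, Z)), mul(add(SSZ, add(Z, Z)), add(add(SZ, SSZ), Z)))))
  [10] S(S(S(add(add(Z, Z), mul(add(SSZ, add(Z, Z)), add(add(SZ, SSZ), Z))))))
  [11] S(S(S(add(Z, mul(add(SSZ, add(Z, Z)), add(add(SZ, SSZ), Z))))))
  [12] S(S(S(mul(add(SSZ, add(Z, Z)), add(add(SZ, SSZ), Z)))))
  [13] S(S(S(mul(S(add(SZ, add(Z, Z))), add(add(SZ, SSZ), Z)))))
  [14] S(S(S(add(add(add(SZ, SSZ), Z), mul(add(SZ, add(Z, Z)), add(add(SZ, SSZ), Z))))))
  [15] S(S(S(add(add(S(add(Z, SSZ)), Z), mul(add(SZ, add(Z, Z)), add(add(SZ, SSZ), Z))))))
  [16] S(S(S(add(S(add(add(Z, SSZ), Z)), mul(add(SZ, add(Z, Z)), add(add(SZ, SSZ), Z))))))
  [17] S(S(S(S(add(add(add(Z, SSZ), Z), mul(add(SZ, add(Z, Z)), add(add(SZ, SSZ), Z)))))))
  [18] S(S(S(S(add(add(SSZ, Z), mul(add(SZ, add(Z, Z)), add(add(SZ, SSZ), Z)))))))
  [19] S(S(S(S(add(S(add(SZ, Z)), mul(add(SZ, add(Z, Z)), add(add(SZ, SSZ), Z)))))))
  [20] S(S(S(S(S(add(add(SZ, Z), mul(add(SZ, add(Z, Z)), add(add(SZ, SSZ), Z))))))))
  [21] S(S(S(S(S(add(S(add(Z, Z)), mul(add(SZ, add(Z, Z)), add(add(SZ, SSZ), Z))))))))
  [22] S(S(S(S(S(S(add(add(Z, Z), mul(add(SZ, add(Z, Z)), add(add(SZ, SSZ), Z)))))))))
  [23] S(S(S(S(S(S(add(Z, mul(add(SZ, add(Z, Z)), add(add(SZ, SSZ), Z)))))))))
  [24] S(S(S(S(S(S(mul(add(SZ, add(Z, Z)), add(add(SZ, SSZ), Z))))))))
  [25] S(S(S(S(S(S(mul(S(add(Z, add(Z, Z))), add(add(SZ, SSZ), Z))))))))
  [26] S(S(S(S(S(S(add(add(add(SZ, SSZ), Z), mul(add(Z, add(Z, Z)), add(add(SZ, SSZ), Z)))))))))
  [27] S(S(S(S(S(S(add(add(S(add(Z, SSZ)), Z), mul(add(Z, add(Z, Z)), add(add(SZ, SSZ), Z)))))))))
  [28] S(S(S(S(S(S(add(S(add(add(Z, SSZ), Z)), mul(add(Z, add(Z, Z)), add(add(SZ, SSZ), Z)))))))))
  [29] S(S(S(S(S(S(S(add(add(add(Z, SSZ), Z), mul(add(Z, add(Z, Z)), add(add(SZ, SSZ), Z))))))))))
  [30] S(S(S(S(S(S(S(add(add(SSZ, Z), mul(add(Z, add(Z, Z)), add(add(SZ, SSZ), Z))))))))))
  [31] S(S(S(S(S(S(S(add(S(add(SZ, Z)), mul(add(Z, add(Z, Z)), add(add(SZ, SSZ), Z))))))))))
  [32] S(S(S(S(S(S(S(S(add(add(SZ, Z), mul(add(Z, add(Z, Z)), add(add(SZ, SSZ), Z)))))))))))
  [33] S(S(S(S(S(S(S(S(add(S(add(Z, Z)), mul(add(Z, add(Z, Z)), add(add(SZ, SSZ), Z)))))))))))
  [34] S(S(S(S(S(S(S(S(S(add(add(Z, Z), mul(add(Z, add(Z, Z)), add(add(SZ, SSZ), Z))))))))))))
  [35] S(S(S(S(S(S(S(S(S(add(Z, mul(add(Z, add(Z, Z)), add(add(SZ, SSZ), Z))))))))))))
  [36] S(S(S(S(S(S(S(S(S(mul(add(Z, add(Z, Z)), add(add(SZ, SSZ), Z)))))))))))
  [37] S(S(S(S(S(S(S(S(S(mul(add(Z, Z), add(add(SZ, SSZ), Z)))))))))))
  [38] S(S(S(S(S(S(S(S(S(mul(Z, add(add(SZ, SSZ), Z)))))))))))
  [39] S^9(Z)

Term B:
  start: mul(add(mul(SZ, Z), add(SSSZ, Z)), add(mul(SSZ, Z), add(SSZ, SZ)))
  [1] mul(add(add(Z, mul(Z, Z)), add(SSSZ, Z)), add(mul(SSZ, Z), add(SSZ, SZ)))
  [2] mul(add(mul(Z, Z), add(SSSZ, Z)), add(mul(SSZ, Z), add(SSZ, SZ)))
  [3] mul(add(Z, add(SSSZ, Z)), add(mul(SSZ, Z), add(SSZ, SZ)))
  [4] mul(add(SSSZ, Z), add(mul(SSZ, Z), add(SSZ, SZ)))
  [5] mul(S(add(SSZ, Z)), add(mul(SSZ, Z), add(SSZ, SZ)))
  [6] add(add(mul(SSZ, Z), add(SSZ, SZ)), mul(add(SSZ, Z), add(mul(SSZ, Z), add(SSZ, SZ))))
  [7] add(add(add(Z, mul(SZ, Z)), add(SSZ, SZ)), mul(add(SSZ, Z), add(mul(SSZ, Z), add(SSZ, SZ))))
  [8] add(add(mul(SZ, Z), add(SSZ, SZ)), mul(add(SSZ, Z), add(mul(SSZ, Z), add(SSZ, SZ))))
  [9] add(add(add(Z, mul(Z, Z)), add(SSZ, SZ)), mul(add(SSZ, Z), add(mul(SSZ, Z), add(SSZ, SZ))))
  [10] add(add(mul(Z, Z), add(SSZ, SZ)), mul(add(SSZ, Z), add(mul(SSZ, Z), add(SSZ, SZ))))
  [11] add(add(Z, add(SSZ, SZ)), mul(add(SSZ, Z), add(mul(SSZ, Z), add(SSZ, SZ))))
  [12] add(add(SSZ, SZ), mul(add(SSZ, Z), add(mul(SSZ, Z), add(SSZ, SZ))))
  [13] add(S(add(SZ, SZ)), mul(add(SSZ, Z), add(mul(SSZ, Z), add(SSZ, SZ))))
  [14] S(add(add(SZ, SZ), mul(add(SSZ, Z), add(mul(SSZ, Z), add(SSZ, SZ)))))
  [15] S(add(S(add(Z, SZ)), mul(add(SSZ, Z), add(mul(SSZ, Z), add(SSZ, SZ)))))
  [16] S(S(add(add(Z, SZ), mul(add(SSZ, Z), add(mul(SSZ, Z), add(SSZ, SZ))))))
  [17] S(S(add(SZ, mul(add(SSZ, Z), add(mul(SSZ, Z), add(SSZ, SZ))))))
  [18] S(S(S(add(Z, mul(add(SSZ, Z), add(mul(SSZ, Z), add(SSZ, SZ)))))))
  [19] S(S(S(mul(add(SSZ, Z), add(mul(SSZ, Z), add(SSZ, SZ))))))
  [20] S(S(S(mul(S(add(SZ, Z)), add(mul(SSZ, Z), add(SSZ, SZ))))))
  [21] S(S(S(add(add(mul(SSZ, Z), add(SSZ, SZ)), mul(add(SZ, Z), add(mul(SSZ, Z), add(SSZ, SZ)))))))
  [22] S(S(S(add(add(add(Z, mul(SZ, Z)), add(SSZ, SZ)), mul(add(SZ, Z), add(mul(SSZ, Z), add(SSZ, SZ)))))))
  [23] S(S(S(add(add(mul(SZ, Z), add(SSZ, SZ)), mul(add(SZ, Z), add(mul(SSZ, Z), add(SSZ, SZ)))))))
  [24] S(S(S(add(add(add(Z, mul(Z, Z)), add(SSZ, SZ)), mul(add(SZ, Z), add(mul(SSZ, Z), add(SSZ, SZ)))))))
  [25] S(S(S(add(add(mul(Z, Z), add(SSZ, SZ)), mul(add(SZ, Z), add(mul(SSZ, Z), add(SSZ, SZ)))))))
  [26] S(S(S(add(add(Z, add(SSZ, SZ)), mul(add(SZ, Z), add(mul(SSZ, Z), add(SSZ, SZ)))))))
  [27] S(S(S(add(add(SSZ, SZ), mul(add(SZ, Z), add(mul(SSZ, Z), add(SSZ, SZ)))))))
  [28] S(S(S(add(S(add(SZ, SZ)), mul(add(SZ, Z), add(mul(SSZ, Z), add(SSZ, SZ)))))))
  [29] S(S(S(S(add(add(SZ, SZ), mul(add(SZ, Z), add(mul(SSZ, Z), add(SSZ, SZ))))))))
  [30] S(S(S(S(add(S(add(Z, SZ)), mul(add(SZ, Z), add(mul(SSZ, Z), add(SSZ, SZ))))))))
  [31] S(S(S(S(S(add(add(Z, SZ), mul(add(SZ, Z), add(mul(SSZ, Z), add(SSZ, SZ)))))))))
  [32] S(S(S(S(S(add(SZ, mul(add(SZ, Z), add(mul(SSZ, Z), add(SSZ, SZ)))))))))
  [33] S(S(S(S(S(S(add(Z, mul(add(SZ, Z), add(mul(SSZ, Z), add(SSZ, SZ))))))))))
  [34] S(S(S(S(S(S(mul(add(SZ, Z), add(mul(SSZ, Z), add(SSZ, SZ)))))))))
  [35] S(S(S(S(S(S(mul(S(add(Z, Z)), add(mul(SSZ, Z), add(SSZ, SZ)))))))))
  [36] S(S(S(S(S(S(add(add(mul(SSZ, Z), add(SSZ, SZ)), mul(add(Z, Z), add(mul(SSZ, Z), add(SSZ, SZ))))))))))
  [37] S(S(S(S(S(S(add(add(add(Z, mul(SZ, Z)), add(SSZ, SZ)), mul(add(Z, Z), add(mul(SSZ, Z), add(SSZ, SZ))))))))))
  [38] S(S(S(S(S(S(add(add(mul(SZ, Z), add(SSZ, SZ)), mul(add(Z, Z), add(mul(SSZ, Z), add(SSZ, SZ))))))))))
  [39] S(S(S(S(S(S(add(add(add(Z, mul(Z, Z)), add(SSZ, SZ)), mul(add(Z, Z), add(mul(SSZ, Z), add(SSZ, SZ))))))))))
  [40] S(S(S(S(S(S(add(add(mul(Z, Z), add(SSZ, SZ)), mul(add(Z, Z), add(mul(SSZ, Z), add(SSZ, SZ))))))))))
  [41] S(S(S(S(S(S(add(add(Z, add(SSZ, SZ)), mul(add(Z, Z), add(mul(SSZ, Z), add(SSZ, SZ))))))))))
  [42] S(S(S(S(S(S(add(add(SSZ, SZ), mul(add(Z, Z), add(mul(SSZ, Z), add(SSZ, SZ))))))))))
  [43] S(S(S(S(S(S(add(S(add(SZ, SZ)), mul(add(Z, Z), add(mul(SSZ, Z), add(SSZ, SZ))))))))))
  [44] S(S(S(S(S(S(S(add(add(SZ, SZ), mul(add(Z, Z), add(mul(SSZ, Z), add(SSZ, SZ)))))))))))
  [45] S(S(S(S(S(S(S(add(S(add(Z, SZ)), mul(add(Z, Z), add(mul(SSZ, Z), add(SSZ, SZ)))))))))))
  [46] S(S(S(S(S(S(S(S(add(add(Z, SZ), mul(add(Z, Z), add(mul(SSZ, Z), add(SSZ, SZ))))))))))))
  [47] S(S(S(S(S(S(S(S(add(SZ, mul(add(Z, Z), add(mul(SSZ, Z), add(SSZ, SZ))))))))))))
  [48] S(S(S(S(S(S(S(S(S(add(Z, mul(add(Z, Z), add(mul(SSZ, Z), add(SSZ, SZ)))))))))))))
  [49] S(S(S(S(S(S(S(S(S(mul(add(Z, Z), add(mul(SSZ, Z), add(SSZ, SZ))))))))))))
  [50] S(S(S(S(S(S(S(S(S(mul(Z, add(mul(SSZ, Z), add(SSZ, SZ))))))))))))
  [51] S^9(Z)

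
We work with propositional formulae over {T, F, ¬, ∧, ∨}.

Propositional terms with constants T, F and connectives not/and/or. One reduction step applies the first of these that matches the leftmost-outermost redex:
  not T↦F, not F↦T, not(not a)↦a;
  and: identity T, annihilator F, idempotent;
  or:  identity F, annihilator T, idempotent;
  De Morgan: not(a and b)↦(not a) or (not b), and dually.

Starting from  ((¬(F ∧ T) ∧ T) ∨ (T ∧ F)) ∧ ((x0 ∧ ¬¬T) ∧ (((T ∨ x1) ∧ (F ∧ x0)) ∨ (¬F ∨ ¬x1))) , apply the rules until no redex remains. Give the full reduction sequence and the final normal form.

  start: ((¬(F ∧ T) ∧ T) ∨ (T ∧ F)) ∧ ((x0 ∧ ¬¬T) ∧ (((T ∨ x1) ∧ (F ∧ x0)) ∨ (¬F ∨ ¬x1)))
  [1] (¬(F ∧ T) ∨ (T ∧ F)) ∧ ((x0 ∧ ¬¬T) ∧ (((T ∨ x1) ∧ (F ∧ x0)) ∨ (¬F ∨ ¬x1)))
  [2] ((¬F ∨ ¬T) ∨ (T ∧ F)) ∧ ((x0 ∧ ¬¬T) ∧ (((T ∨ x1) ∧ (F ∧ x0)) ∨ (¬F ∨ ¬x1)))
  [3] ((T ∨ ¬T) ∨ (T ∧ F)) ∧ ((x0 ∧ ¬¬T) ∧ (((T ∨ x1) ∧ (F ∧ x0)) ∨ (¬F ∨ ¬x1)))
  [4] (T ∨ (T ∧ F)) ∧ ((x0 ∧ ¬¬T) ∧ (((T ∨ x1) ∧ (F ∧ x0)) ∨ (¬F ∨ ¬x1)))
  [5] T ∧ ((x0 ∧ ¬¬T) ∧ (((T ∨ x1) ∧ (F ∧ x0)) ∨ (¬F ∨ ¬x1)))
  [6] (x0 ∧ ¬¬T) ∧ (((T ∨ x1) ∧ (F ∧ x0)) ∨ (¬F ∨ ¬x1))
  [7] (x0 ∧ T) ∧ (((T ∨ x1) ∧ (F ∧ x0)) ∨ (¬F ∨ ¬x1))
  [8] x0 ∧ (((T ∨ x1) ∧ (F ∧ x0)) ∨ (¬F ∨ ¬x1))
  [9] x0 ∧ ((T ∧ (F ∧ x0)) ∨ (¬F ∨ ¬x1))
  [10] x0 ∧ ((F ∧ x0) ∨ (¬F ∨ ¬x1))
  [11] x0 ∧ (F ∨ (¬F ∨ ¬x1))
  [12] x0 ∧ (¬F ∨ ¬x1)
  [13] x0 ∧ (T ∨ ¬x1)
  [14] x0 ∧ T
  [15] x0

Answer: normal form = x0  (in 15 steps)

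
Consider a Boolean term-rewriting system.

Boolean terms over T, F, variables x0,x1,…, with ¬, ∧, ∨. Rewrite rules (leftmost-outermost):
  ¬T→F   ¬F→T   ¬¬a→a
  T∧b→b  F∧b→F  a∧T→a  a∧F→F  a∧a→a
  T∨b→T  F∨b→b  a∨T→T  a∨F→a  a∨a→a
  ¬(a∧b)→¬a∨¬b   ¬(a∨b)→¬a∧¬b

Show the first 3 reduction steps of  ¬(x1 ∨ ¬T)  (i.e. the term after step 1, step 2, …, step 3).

Answer: after 3 steps: ¬x1

Working:
  start: ¬(x1 ∨ ¬T)
  →1  ¬x1 ∧ ¬¬T
  →2  ¬x1 ∧ T
  →3  ¬x1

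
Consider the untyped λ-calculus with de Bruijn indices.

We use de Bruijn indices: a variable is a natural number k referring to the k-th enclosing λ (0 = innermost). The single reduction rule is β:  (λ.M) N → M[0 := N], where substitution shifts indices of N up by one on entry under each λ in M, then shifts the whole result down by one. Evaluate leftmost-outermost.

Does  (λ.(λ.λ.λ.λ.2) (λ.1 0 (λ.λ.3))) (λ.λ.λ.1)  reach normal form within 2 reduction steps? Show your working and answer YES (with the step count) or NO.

Answer: YES — reaches normal form λ.λ.λ.2 in 2 ≤ 2 steps

Derivation:
  start: (λ.(λ.λ.λ.λ.2) (λ.1 0 (λ.λ.3))) (λ.λ.λ.1)
  [1] (λ.λ.λ.λ.2) (λ.(λ.λ.λ.1) 0 (λ.λ.λ.λ.λ.1))
  [2] λ.λ.λ.2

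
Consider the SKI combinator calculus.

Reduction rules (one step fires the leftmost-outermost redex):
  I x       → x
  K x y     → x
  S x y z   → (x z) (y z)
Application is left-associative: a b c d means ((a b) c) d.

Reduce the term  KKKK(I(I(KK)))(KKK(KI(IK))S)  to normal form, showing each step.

  start: KKKK(I(I(KK)))(KKK(KI(IK))S)
  step 1: KK(I(I(KK)))(KKK(KI(IK))S)
  step 2: K(KKK(KI(IK))S)
  step 3: K(K(KI(IK))S)
  step 4: K(KI(IK))
  step 5: KI

Answer: normal form = KI  (in 5 steps)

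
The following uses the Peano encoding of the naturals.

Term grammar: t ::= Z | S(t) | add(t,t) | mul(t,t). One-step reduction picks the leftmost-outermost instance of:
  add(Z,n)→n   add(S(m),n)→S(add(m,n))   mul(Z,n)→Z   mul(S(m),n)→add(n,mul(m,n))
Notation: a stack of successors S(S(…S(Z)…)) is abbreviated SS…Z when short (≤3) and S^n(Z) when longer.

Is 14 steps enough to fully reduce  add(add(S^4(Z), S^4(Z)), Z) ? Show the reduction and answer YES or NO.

  start: add(add(S^4(Z), S^4(Z)), Z)
  →1  add(S(add(SSSZ, S^4(Z))), Z)
  →2  S(add(add(SSSZ, S^4(Z)), Z))
  →3  S(add(S(add(SSZ, S^4(Z))), Z))
  →4  S(S(add(add(SSZ, S^4(Z)), Z)))
  →5  S(S(add(S(add(SZ, S^4(Z))), Z)))
  →6  S(S(S(add(add(SZ, S^4(Z)), Z))))
  →7  S(S(S(add(S(add(Z, S^4(Z))), Z))))
  →8  S(S(S(S(add(add(Z, S^4(Z)), Z)))))
  →9  S(S(S(S(add(S^4(Z), Z)))))
  →10  S(S(S(S(S(add(SSSZ, Z))))))
  →11  S(S(S(S(S(S(add(SSZ, Z)))))))
  →12  S(S(S(S(S(S(S(add(SZ, Z))))))))
  →13  S(S(S(S(S(S(S(S(add(Z, Z)))))))))
  →14  S^8(Z)

Answer: YES — reaches normal form S^8(Z) in 14 ≤ 14 steps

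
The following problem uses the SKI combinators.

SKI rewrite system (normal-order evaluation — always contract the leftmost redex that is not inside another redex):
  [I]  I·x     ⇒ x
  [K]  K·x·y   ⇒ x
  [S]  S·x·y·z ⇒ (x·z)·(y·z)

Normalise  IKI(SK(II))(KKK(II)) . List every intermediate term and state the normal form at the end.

Answer: normal form = KI  (in 5 steps)

Derivation:
  start: IKI(SK(II))(KKK(II))
  step 1: KI(SK(II))(KKK(II))
  step 2: I(KKK(II))
  step 3: KKK(II)
  step 4: K(II)
  step 5: KI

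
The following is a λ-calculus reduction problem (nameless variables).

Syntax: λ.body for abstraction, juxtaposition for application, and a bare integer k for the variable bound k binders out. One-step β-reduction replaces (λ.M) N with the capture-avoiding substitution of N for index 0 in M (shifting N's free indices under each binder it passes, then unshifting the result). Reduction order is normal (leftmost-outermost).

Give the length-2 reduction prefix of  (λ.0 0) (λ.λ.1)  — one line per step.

  start: (λ.0 0) (λ.λ.1)
  step 1: (λ.λ.1) (λ.λ.1)
  step 2: λ.λ.λ.1

Answer: after 2 steps: λ.λ.λ.1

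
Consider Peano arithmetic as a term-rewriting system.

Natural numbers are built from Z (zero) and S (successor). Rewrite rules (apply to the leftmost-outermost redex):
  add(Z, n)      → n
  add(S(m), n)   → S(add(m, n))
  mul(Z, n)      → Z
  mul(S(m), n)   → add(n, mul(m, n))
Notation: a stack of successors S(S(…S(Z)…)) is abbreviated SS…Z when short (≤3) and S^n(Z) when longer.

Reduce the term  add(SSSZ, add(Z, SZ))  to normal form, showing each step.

  start: add(SSSZ, add(Z, SZ))
  →1  S(add(SSZ, add(Z, SZ)))
  →2  S(S(add(SZ, add(Z, SZ))))
  →3  S(S(S(add(Z, add(Z, SZ)))))
  →4  S(S(S(add(Z, SZ))))
  →5  S^4(Z)

Answer: normal form = S^4(Z)  (in 5 steps)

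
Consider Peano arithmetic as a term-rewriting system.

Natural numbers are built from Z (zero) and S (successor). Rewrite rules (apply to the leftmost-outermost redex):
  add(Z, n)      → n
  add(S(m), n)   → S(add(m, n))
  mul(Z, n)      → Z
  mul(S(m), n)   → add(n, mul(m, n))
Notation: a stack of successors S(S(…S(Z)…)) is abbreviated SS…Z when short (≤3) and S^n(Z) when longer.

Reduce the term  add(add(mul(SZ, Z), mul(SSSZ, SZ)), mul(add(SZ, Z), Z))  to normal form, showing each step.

Answer: normal form = SSSZ  (in 23 steps)

Derivation:
  start: add(add(mul(SZ, Z), mul(SSSZ, SZ)), mul(add(SZ, Z), Z))
  →1  add(add(add(Z, mul(Z, Z)), mul(SSSZ, SZ)), mul(add(SZ, Z), Z))
  →2  add(add(mul(Z, Z), mul(SSSZ, SZ)), mul(add(SZ, Z), Z))
  →3  add(add(Z, mul(SSSZ, SZ)), mul(add(SZ, Z), Z))
  →4  add(mul(SSSZ, SZ), mul(add(SZ, Z), Z))
  →5  add(add(SZ, mul(SSZ, SZ)), mul(add(SZ, Z), Z))
  →6  add(S(add(Z, mul(SSZ, SZ))), mul(add(SZ, Z), Z))
  →7  S(add(add(Z, mul(SSZ, SZ)), mul(add(SZ, Z), Z)))
  →8  S(add(mul(SSZ, SZ), mul(add(SZ, Z), Z)))
  →9  S(add(add(SZ, mul(SZ, SZ)), mul(add(SZ, Z), Z)))
  →10  S(add(S(add(Z, mul(SZ, SZ))), mul(add(SZ, Z), Z)))
  →11  S(S(add(add(Z, mul(SZ, SZ)), mul(add(SZ, Z), Z))))
  →12  S(S(add(mul(SZ, SZ), mul(add(SZ, Z), Z))))
  →13  S(S(add(add(SZ, mul(Z, SZ)), mul(add(SZ, Z), Z))))
  →14  S(S(add(S(add(Z, mul(Z, SZ))), mul(add(SZ, Z), Z))))
  →15  S(S(S(add(add(Z, mul(Z, SZ)), mul(add(SZ, Z), Z)))))
  →16  S(S(S(add(mul(Z, SZ), mul(add(SZ, Z), Z)))))
  →17  S(S(S(add(Z, mul(add(SZ, Z), Z)))))
  →18  S(S(S(mul(add(SZ, Z), Z))))
  →19  S(S(S(mul(S(add(Z, Z)), Z))))
  →20  S(S(S(add(Z, mul(add(Z, Z), Z)))))
  →21  S(S(S(mul(add(Z, Z), Z))))
  →22  S(S(S(mul(Z, Z))))
  →23  SSSZ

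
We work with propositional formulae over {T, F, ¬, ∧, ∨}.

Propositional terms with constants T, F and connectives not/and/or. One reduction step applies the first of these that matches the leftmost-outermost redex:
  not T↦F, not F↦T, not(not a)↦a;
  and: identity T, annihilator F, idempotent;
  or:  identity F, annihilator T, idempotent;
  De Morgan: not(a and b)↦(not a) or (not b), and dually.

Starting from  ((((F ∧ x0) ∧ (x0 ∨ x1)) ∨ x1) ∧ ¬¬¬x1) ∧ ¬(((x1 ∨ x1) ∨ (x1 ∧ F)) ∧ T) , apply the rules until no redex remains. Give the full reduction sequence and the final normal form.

Answer: normal form = (x1 ∧ ¬x1) ∧ ¬x1  (in 14 steps)

Reduction:
  start: ((((F ∧ x0) ∧ (x0 ∨ x1)) ∨ x1) ∧ ¬¬¬x1) ∧ ¬(((x1 ∨ x1) ∨ (x1 ∧ F)) ∧ T)
  [1] (((F ∧ (x0 ∨ x1)) ∨ x1) ∧ ¬¬¬x1) ∧ ¬(((x1 ∨ x1) ∨ (x1 ∧ F)) ∧ T)
  [2] ((F ∨ x1) ∧ ¬¬¬x1) ∧ ¬(((x1 ∨ x1) ∨ (x1 ∧ F)) ∧ T)
  [3] (x1 ∧ ¬¬¬x1) ∧ ¬(((x1 ∨ x1) ∨ (x1 ∧ F)) ∧ T)
  [4] (x1 ∧ ¬x1) ∧ ¬(((x1 ∨ x1) ∨ (x1 ∧ F)) ∧ T)
  [5] (x1 ∧ ¬x1) ∧ (¬((x1 ∨ x1) ∨ (x1 ∧ F)) ∨ ¬T)
  [6] (x1 ∧ ¬x1) ∧ ((¬(x1 ∨ x1) ∧ ¬(x1 ∧ F)) ∨ ¬T)
  [7] (x1 ∧ ¬x1) ∧ (((¬x1 ∧ ¬x1) ∧ ¬(x1 ∧ F)) ∨ ¬T)
  [8] (x1 ∧ ¬x1) ∧ ((¬x1 ∧ ¬(x1 ∧ F)) ∨ ¬T)
  [9] (x1 ∧ ¬x1) ∧ ((¬x1 ∧ (¬x1 ∨ ¬F)) ∨ ¬T)
  [10] (x1 ∧ ¬x1) ∧ ((¬x1 ∧ (¬x1 ∨ T)) ∨ ¬T)
  [11] (x1 ∧ ¬x1) ∧ ((¬x1 ∧ T) ∨ ¬T)
  [12] (x1 ∧ ¬x1) ∧ (¬x1 ∨ ¬T)
  [13] (x1 ∧ ¬x1) ∧ (¬x1 ∨ F)
  [14] (x1 ∧ ¬x1) ∧ ¬x1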